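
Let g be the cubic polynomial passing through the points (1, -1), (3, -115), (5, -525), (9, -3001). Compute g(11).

-5451

Using the Lagrange interpolation formula with nodes 1, 3, 5, 9:
  L_0(n) = (n - 3)(n - 5)(n - 9) / -64
  L_1(n) = (n - 1)(n - 5)(n - 9) / 24
  L_2(n) = (n - 1)(n - 3)(n - 9) / -32
  L_3(n) = (n - 1)(n - 3)(n - 5) / 192
Then g(n) = -1·L_0(n) - 115·L_1(n) - 525·L_2(n) - 3001·L_3(n).
Expanding and collecting terms gives g(n) = -4n^3 - n^2 - n + 5.
Evaluating at n = 11: g(11) = -5451.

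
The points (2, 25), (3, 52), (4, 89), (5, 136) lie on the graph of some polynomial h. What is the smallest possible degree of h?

Forward differences of the values at u = 2, 3, 4, 5:
  h  : 25  52  89  136
  Δ  : 27  37  47
  Δ^2: 10  10
  Δ^3: 0
The second differences are constant (10) and nonzero, while all higher differences vanish, so the minimal degree is 2.

2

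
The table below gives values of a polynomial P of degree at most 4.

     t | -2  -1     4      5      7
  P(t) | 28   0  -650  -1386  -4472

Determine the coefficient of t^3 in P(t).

Write P(t) = at^4 + bt^3 + ct^2 + dt + e. Substituting each data point gives a linear system:
  16a - 8b + 4c - 2d + e = 28
  a - b + c - d + e = 0
  256a + 64b + 16c + 4d + e = -650
  625a + 125b + 25c + 5d + e = -1386
  2401a + 343b + 49c + 7d + e = -4472
Solving the system yields a = -1, b = -6, c = 0, d = -1, e = -6.
So P(t) = -t^4 - 6t^3 - t - 6.
The coefficient of t^3 is -6.

-6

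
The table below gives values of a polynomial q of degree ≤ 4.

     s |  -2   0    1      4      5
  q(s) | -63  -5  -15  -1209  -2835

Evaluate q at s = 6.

Using the Lagrange interpolation formula with nodes -2, 0, 1, 4, 5:
  L_0(s) = s(s - 1)(s - 4)(s - 5) / 252
  L_1(s) = (s + 2)(s - 1)(s - 4)(s - 5) / -40
  L_2(s) = (s + 2)s(s - 4)(s - 5) / 36
  L_3(s) = (s + 2)s(s - 1)(s - 5) / -72
  L_4(s) = (s + 2)s(s - 1)(s - 4) / 140
Then q(s) = -63·L_0(s) - 5·L_1(s) - 15·L_2(s) - 1209·L_3(s) - 2835·L_4(s).
Expanding and collecting terms gives q(s) = -4s⁴ - 2s³ - 3s² - s - 5.
Evaluating at s = 6: q(6) = -5735.

-5735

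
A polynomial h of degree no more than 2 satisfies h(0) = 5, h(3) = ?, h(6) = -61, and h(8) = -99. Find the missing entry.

The 3 known points determine the degree-2 polynomial uniquely.
Write h(x) = ax^2 + bx + c. Substituting each data point gives a linear system:
  c = 5
  36a + 6b + c = -61
  64a + 8b + c = -99
Solving the system yields a = -1, b = -5, c = 5.
So h(x) = -x^2 - 5x + 5.
Then h(3) = -19.

-19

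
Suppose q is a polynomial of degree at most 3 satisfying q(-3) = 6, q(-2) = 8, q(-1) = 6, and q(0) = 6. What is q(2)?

Using the Lagrange interpolation formula with nodes -3, -2, -1, 0:
  L_0(t) = (t + 2)(t + 1)t / -6
  L_1(t) = (t + 3)(t + 1)t / 2
  L_2(t) = (t + 3)(t + 2)t / -2
  L_3(t) = (t + 3)(t + 2)(t + 1) / 6
Then q(t) = 6·L_0(t) + 8·L_1(t) + 6·L_2(t) + 6·L_3(t).
Expanding and collecting terms gives q(t) = t³ + 4t² + 3t + 6.
Evaluating at t = 2: q(2) = 36.

36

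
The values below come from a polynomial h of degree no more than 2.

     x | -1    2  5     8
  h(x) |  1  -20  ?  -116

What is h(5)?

On equispaced nodes a degree-2 polynomial has vanishing third forward difference, so
  - h(-1) + 3·h(2) - 3·h(5) + h(8) = 0.
Substituting the known values and solving for h(5):
  -3·h(5) = 177
  h(5) = -59.

-59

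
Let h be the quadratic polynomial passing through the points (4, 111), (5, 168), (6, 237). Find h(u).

Write h(u) = au^2 + bu + c. Substituting each data point gives a linear system:
  16a + 4b + c = 111
  25a + 5b + c = 168
  36a + 6b + c = 237
Solving the system yields a = 6, b = 3, c = 3.
So h(u) = 6u^2 + 3u + 3.
Check: h(6) = 237. ✓

h(u) = 6u^2 + 3u + 3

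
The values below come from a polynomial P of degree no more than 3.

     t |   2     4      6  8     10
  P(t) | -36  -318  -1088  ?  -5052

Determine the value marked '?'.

The 4 known points determine the degree-3 polynomial uniquely.
Write P(t) = at^3 + bt^2 + ct + d. Substituting each data point gives a linear system:
  8a + 4b + 2c + d = -36
  64a + 16b + 4c + d = -318
  216a + 36b + 6c + d = -1088
  1000a + 100b + 10c + d = -5052
Solving the system yields a = -5, b = -1, c = 5, d = -2.
So P(t) = -5t^3 - t^2 + 5t - 2.
Then P(8) = -2586.

-2586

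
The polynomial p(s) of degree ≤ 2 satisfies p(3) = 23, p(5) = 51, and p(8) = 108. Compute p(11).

183

Write p(s) = as^2 + bs + c. Substituting each data point gives a linear system:
  9a + 3b + c = 23
  25a + 5b + c = 51
  64a + 8b + c = 108
Solving the system yields a = 1, b = 6, c = -4.
So p(s) = s² + 6s - 4.
Then p(11) = 183.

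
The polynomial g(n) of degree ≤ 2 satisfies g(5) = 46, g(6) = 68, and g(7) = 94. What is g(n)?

g(n) = 2n^2 - 4

Write g(n) = an^2 + bn + c. Substituting each data point gives a linear system:
  25a + 5b + c = 46
  36a + 6b + c = 68
  49a + 7b + c = 94
Solving the system yields a = 2, b = 0, c = -4.
So g(n) = 2n² - 4.
Check: g(5) = 46. ✓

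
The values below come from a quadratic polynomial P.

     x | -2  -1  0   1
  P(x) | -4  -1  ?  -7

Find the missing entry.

On equispaced nodes a degree-2 polynomial has vanishing third forward difference, so
  - P(-2) + 3·P(-1) - 3·P(0) + P(1) = 0.
Substituting the known values and solving for P(0):
  -3·P(0) = 6
  P(0) = -2.

-2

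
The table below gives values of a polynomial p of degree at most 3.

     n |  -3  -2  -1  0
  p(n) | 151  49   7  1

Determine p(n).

Write p(n) = an^3 + bn^2 + cn + d. Substituting each data point gives a linear system:
  -27a + 9b - 3c + d = 151
  -8a + 4b - 2c + d = 49
  -a + b - c + d = 7
  d = 1
Solving the system yields a = -4, b = 6, c = 4, d = 1.
So p(n) = -4n^3 + 6n^2 + 4n + 1.
Check: p(-3) = 151. ✓

p(n) = -4n^3 + 6n^2 + 4n + 1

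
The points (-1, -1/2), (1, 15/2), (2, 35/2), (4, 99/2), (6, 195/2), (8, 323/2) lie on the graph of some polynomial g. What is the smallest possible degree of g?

2

Divided differences on the nodes -1, 1, 2, 4, 6, 8:
  order 0: -1/2  15/2  35/2  99/2  195/2  323/2
  order 1: 4  10  16  24  32
  order 2: 2  2  2  2
  order 3: 0  0  0
  order 4: 0  0
  order 5: 0
The order-2 divided differences are all 2 (nonzero) and every higher order vanishes, so the data lies on a polynomial of degree exactly 2.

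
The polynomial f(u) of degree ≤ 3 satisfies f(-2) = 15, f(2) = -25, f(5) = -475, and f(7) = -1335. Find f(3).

Using the Lagrange interpolation formula with nodes -2, 2, 5, 7:
  L_0(u) = (u - 2)(u - 5)(u - 7) / -252
  L_1(u) = (u + 2)(u - 5)(u - 7) / 60
  L_2(u) = (u + 2)(u - 2)(u - 7) / -42
  L_3(u) = (u + 2)(u - 2)(u - 5) / 90
Then f(u) = 15·L_0(u) - 25·L_1(u) - 475·L_2(u) - 1335·L_3(u).
Expanding and collecting terms gives f(u) = -4u^3 + 6u - 5.
Evaluating at u = 3: f(3) = -95.

-95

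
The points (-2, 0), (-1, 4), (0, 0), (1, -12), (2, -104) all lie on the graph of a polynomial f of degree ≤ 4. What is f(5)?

Using the Lagrange interpolation formula with nodes -2, -1, 0, 1, 2:
  L_0(s) = (s + 1)s(s - 1)(s - 2) / 24
  L_1(s) = (s + 2)s(s - 1)(s - 2) / -6
  L_2(s) = (s + 2)(s + 1)(s - 1)(s - 2) / 4
  L_3(s) = (s + 2)(s + 1)s(s - 2) / -6
  L_4(s) = (s + 2)(s + 1)s(s - 1) / 24
Then f(s) = 0·L_0(s) + 4·L_1(s) + 0·L_2(s) - 12·L_3(s) - 104·L_4(s).
Expanding and collecting terms gives f(s) = -3s⁴ - 6s³ - s² - 2s.
Evaluating at s = 5: f(5) = -2660.

-2660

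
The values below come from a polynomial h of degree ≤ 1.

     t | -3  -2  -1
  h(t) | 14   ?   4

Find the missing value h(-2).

On equispaced nodes a degree-1 polynomial has vanishing second forward difference, so
  h(-3) - 2·h(-2) + h(-1) = 0.
Substituting the known values and solving for h(-2):
  -2·h(-2) = -18
  h(-2) = 9.

9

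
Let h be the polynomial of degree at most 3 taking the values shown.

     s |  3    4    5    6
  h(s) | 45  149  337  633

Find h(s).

h(s) = 4s^3 - 6s^2 - 2s - 3

Write h(s) = as^3 + bs^2 + cs + d. Substituting each data point gives a linear system:
  27a + 9b + 3c + d = 45
  64a + 16b + 4c + d = 149
  125a + 25b + 5c + d = 337
  216a + 36b + 6c + d = 633
Solving the system yields a = 4, b = -6, c = -2, d = -3.
So h(s) = 4s^3 - 6s^2 - 2s - 3.
Check: h(3) = 45. ✓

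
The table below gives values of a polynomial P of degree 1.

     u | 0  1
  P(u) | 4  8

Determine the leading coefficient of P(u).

4

Write P(u) = au + b. Substituting each data point gives a linear system:
  b = 4
  a + b = 8
Solving the system yields a = 4, b = 4.
So P(u) = 4u + 4.
The leading coefficient is 4.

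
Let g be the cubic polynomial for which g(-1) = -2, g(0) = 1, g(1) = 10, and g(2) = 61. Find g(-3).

Write g(n) = an^3 + bn^2 + cn + d. Substituting each data point gives a linear system:
  -a + b - c + d = -2
  d = 1
  a + b + c + d = 10
  8a + 4b + 2c + d = 61
Solving the system yields a = 6, b = 3, c = 0, d = 1.
So g(n) = 6n^3 + 3n^2 + 1.
Then g(-3) = -134.

-134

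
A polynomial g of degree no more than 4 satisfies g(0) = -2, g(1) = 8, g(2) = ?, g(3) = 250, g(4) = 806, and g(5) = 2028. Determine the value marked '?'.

54

The 5 known points determine the degree-4 polynomial uniquely.
Write g(t) = at^4 + bt^3 + ct^2 + dt + e. Substituting each data point gives a linear system:
  e = -2
  a + b + c + d + e = 8
  81a + 27b + 9c + 3d + e = 250
  256a + 64b + 16c + 4d + e = 806
  625a + 125b + 25c + 5d + e = 2028
Solving the system yields a = 4, b = -5, c = 5, d = 6, e = -2.
So g(t) = 4t^4 - 5t^3 + 5t^2 + 6t - 2.
Then g(2) = 54.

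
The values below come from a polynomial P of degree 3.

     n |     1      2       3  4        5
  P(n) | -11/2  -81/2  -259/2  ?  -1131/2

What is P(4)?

-593/2

On equispaced nodes a degree-3 polynomial has vanishing fourth forward difference, so
  P(1) - 4·P(2) + 6·P(3) - 4·P(4) + P(5) = 0.
Substituting the known values and solving for P(4):
  -4·P(4) = 1186
  P(4) = -593/2.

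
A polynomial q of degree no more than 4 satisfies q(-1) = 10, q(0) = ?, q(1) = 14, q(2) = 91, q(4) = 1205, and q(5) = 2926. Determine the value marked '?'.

The 5 known points determine the degree-4 polynomial uniquely.
Write q(n) = an^4 + bn^3 + cn^2 + dn + e. Substituting each data point gives a linear system:
  a - b + c - d + e = 10
  a + b + c + d + e = 14
  16a + 8b + 4c + 2d + e = 91
  256a + 64b + 16c + 4d + e = 1205
  625a + 125b + 25c + 5d + e = 2926
Solving the system yields a = 5, b = -3, c = 6, d = 5, e = 1.
So q(n) = 5n⁴ - 3n³ + 6n² + 5n + 1.
Then q(0) = 1.

1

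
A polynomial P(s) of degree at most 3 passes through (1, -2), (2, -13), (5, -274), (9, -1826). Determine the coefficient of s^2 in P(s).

5

Write P(s) = as^3 + bs^2 + cs + d. Substituting each data point gives a linear system:
  a + b + c + d = -2
  8a + 4b + 2c + d = -13
  125a + 25b + 5c + d = -274
  729a + 81b + 9c + d = -1826
Solving the system yields a = -3, b = 5, c = -5, d = 1.
So P(s) = -3s³ + 5s² - 5s + 1.
The coefficient of s^2 is 5.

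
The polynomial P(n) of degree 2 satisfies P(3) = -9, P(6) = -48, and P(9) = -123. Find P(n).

P(n) = -2n^2 + 5n - 6

Using the Lagrange interpolation formula with nodes 3, 6, 9:
  L_0(n) = (n - 6)(n - 9) / 18
  L_1(n) = (n - 3)(n - 9) / -9
  L_2(n) = (n - 3)(n - 6) / 18
Then P(n) = -9·L_0(n) - 48·L_1(n) - 123·L_2(n).
Expanding and collecting terms gives P(n) = -2n² + 5n - 6.
Check: P(9) = -123. ✓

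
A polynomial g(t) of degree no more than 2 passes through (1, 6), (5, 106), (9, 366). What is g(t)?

g(t) = 5t^2 - 5t + 6

Using the Lagrange interpolation formula with nodes 1, 5, 9:
  L_0(t) = (t - 5)(t - 9) / 32
  L_1(t) = (t - 1)(t - 9) / -16
  L_2(t) = (t - 1)(t - 5) / 32
Then g(t) = 6·L_0(t) + 106·L_1(t) + 366·L_2(t).
Expanding and collecting terms gives g(t) = 5t^2 - 5t + 6.
Check: g(9) = 366. ✓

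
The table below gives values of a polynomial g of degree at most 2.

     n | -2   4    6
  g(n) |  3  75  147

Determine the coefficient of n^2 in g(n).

Write g(n) = an^2 + bn + c. Substituting each data point gives a linear system:
  4a - 2b + c = 3
  16a + 4b + c = 75
  36a + 6b + c = 147
Solving the system yields a = 3, b = 6, c = 3.
So g(n) = 3n^2 + 6n + 3.
The leading coefficient is 3.

3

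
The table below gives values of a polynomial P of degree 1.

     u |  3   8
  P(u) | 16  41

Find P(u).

P(u) = 5u + 1

Write P(u) = au + b. Substituting each data point gives a linear system:
  3a + b = 16
  8a + b = 41
Solving the system yields a = 5, b = 1.
So P(u) = 5u + 1.
Check: P(8) = 41. ✓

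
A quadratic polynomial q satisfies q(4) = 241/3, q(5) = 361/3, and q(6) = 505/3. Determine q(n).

q(n) = 4n^2 + 4n + 1/3

Write q(n) = an^2 + bn + c. Substituting each data point gives a linear system:
  16a + 4b + c = 241/3
  25a + 5b + c = 361/3
  36a + 6b + c = 505/3
Solving the system yields a = 4, b = 4, c = 1/3.
So q(n) = 4n² + 4n + 1/3.
Check: q(5) = 361/3. ✓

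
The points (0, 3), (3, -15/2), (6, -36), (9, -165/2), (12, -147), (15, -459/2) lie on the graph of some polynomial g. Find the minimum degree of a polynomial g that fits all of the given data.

Forward differences of the values at u = 0, 3, 6, 9, 12, 15:
  g  : 3  -15/2  -36  -165/2  -147  -459/2
  Δ  : -21/2  -57/2  -93/2  -129/2  -165/2
  Δ^2: -18  -18  -18  -18
  Δ^3: 0  0  0
  Δ^4: 0  0
  Δ^5: 0
The second differences are constant (-18) and nonzero, while all higher differences vanish, so the minimal degree is 2.

2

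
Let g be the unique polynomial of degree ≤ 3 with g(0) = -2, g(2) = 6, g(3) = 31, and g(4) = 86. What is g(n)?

g(n) = 2n^3 - 3n^2 + 2n - 2

Write g(n) = an^3 + bn^2 + cn + d. Substituting each data point gives a linear system:
  d = -2
  8a + 4b + 2c + d = 6
  27a + 9b + 3c + d = 31
  64a + 16b + 4c + d = 86
Solving the system yields a = 2, b = -3, c = 2, d = -2.
So g(n) = 2n^3 - 3n^2 + 2n - 2.
Check: g(4) = 86. ✓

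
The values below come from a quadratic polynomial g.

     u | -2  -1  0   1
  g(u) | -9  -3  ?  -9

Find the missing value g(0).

The 3 known points determine the degree-2 polynomial uniquely.
Write g(u) = au^2 + bu + c. Substituting each data point gives a linear system:
  4a - 2b + c = -9
  a - b + c = -3
  a + b + c = -9
Solving the system yields a = -3, b = -3, c = -3.
So g(u) = -3u² - 3u - 3.
Then g(0) = -3.

-3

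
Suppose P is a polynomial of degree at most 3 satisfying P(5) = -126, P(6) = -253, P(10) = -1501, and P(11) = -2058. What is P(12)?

Using the Lagrange interpolation formula with nodes 5, 6, 10, 11:
  L_0(n) = (n - 6)(n - 10)(n - 11) / -30
  L_1(n) = (n - 5)(n - 10)(n - 11) / 20
  L_2(n) = (n - 5)(n - 6)(n - 11) / -20
  L_3(n) = (n - 5)(n - 6)(n - 10) / 30
Then P(n) = -126·L_0(n) - 253·L_1(n) - 1501·L_2(n) - 2058·L_3(n).
Expanding and collecting terms gives P(n) = -2n^3 + 5n^2 - 1.
Evaluating at n = 12: P(12) = -2737.

-2737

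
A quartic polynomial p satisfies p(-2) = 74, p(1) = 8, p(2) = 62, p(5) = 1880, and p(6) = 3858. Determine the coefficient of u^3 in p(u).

Write p(u) = au^4 + bu^3 + cu^2 + du + e. Substituting each data point gives a linear system:
  16a - 8b + 4c - 2d + e = 74
  a + b + c + d + e = 8
  16a + 8b + 4c + 2d + e = 62
  625a + 125b + 25c + 5d + e = 1880
  1296a + 216b + 36c + 6d + e = 3858
Solving the system yields a = 3, b = -1, c = 5, d = 1, e = 0.
So p(u) = 3u^4 - u^3 + 5u^2 + u.
The coefficient of u^3 is -1.

-1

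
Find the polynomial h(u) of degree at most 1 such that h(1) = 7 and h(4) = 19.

Using the Lagrange interpolation formula with nodes 1, 4:
  L_0(u) = (u - 4) / -3
  L_1(u) = (u - 1) / 3
Then h(u) = 7·L_0(u) + 19·L_1(u).
Expanding and collecting terms gives h(u) = 4u + 3.
Check: h(1) = 7. ✓

h(u) = 4u + 3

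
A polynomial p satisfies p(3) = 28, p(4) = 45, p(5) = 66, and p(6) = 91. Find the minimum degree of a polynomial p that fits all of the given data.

Forward differences of the values at u = 3, 4, 5, 6:
  p  : 28  45  66  91
  Δ  : 17  21  25
  Δ^2: 4  4
  Δ^3: 0
The second differences are constant (4) and nonzero, while all higher differences vanish, so the minimal degree is 2.

2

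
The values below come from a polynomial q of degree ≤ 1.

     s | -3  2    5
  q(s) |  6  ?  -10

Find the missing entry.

-4

The 2 known points determine the degree-1 polynomial uniquely.
Write q(s) = as + b. Substituting each data point gives a linear system:
  -3a + b = 6
  5a + b = -10
Solving the system yields a = -2, b = 0.
So q(s) = -2s.
Then q(2) = -4.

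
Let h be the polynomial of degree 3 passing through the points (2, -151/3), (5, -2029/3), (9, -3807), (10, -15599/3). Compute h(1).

-29/3

Write h(u) = au^3 + bu^2 + cu + d. Substituting each data point gives a linear system:
  8a + 4b + 2c + d = -151/3
  125a + 25b + 5c + d = -2029/3
  729a + 81b + 9c + d = -3807
  1000a + 100b + 10c + d = -15599/3
Solving the system yields a = -5, b = -2, c = 1/3, d = -3.
So h(u) = -5u^3 - 2u^2 + (1/3)u - 3.
Then h(1) = -29/3.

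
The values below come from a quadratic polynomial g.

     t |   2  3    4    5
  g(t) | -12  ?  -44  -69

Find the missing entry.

-25

On equispaced nodes a degree-2 polynomial has vanishing third forward difference, so
  - g(2) + 3·g(3) - 3·g(4) + g(5) = 0.
Substituting the known values and solving for g(3):
  3·g(3) = -75
  g(3) = -25.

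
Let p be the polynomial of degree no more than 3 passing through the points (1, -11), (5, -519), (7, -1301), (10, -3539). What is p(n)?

p(n) = -3n^3 - 5n^2 - 4n + 1

Write p(n) = an^3 + bn^2 + cn + d. Substituting each data point gives a linear system:
  a + b + c + d = -11
  125a + 25b + 5c + d = -519
  343a + 49b + 7c + d = -1301
  1000a + 100b + 10c + d = -3539
Solving the system yields a = -3, b = -5, c = -4, d = 1.
So p(n) = -3n^3 - 5n^2 - 4n + 1.
Check: p(5) = -519. ✓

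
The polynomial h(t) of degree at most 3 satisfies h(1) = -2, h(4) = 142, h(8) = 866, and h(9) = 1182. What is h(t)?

Using the Lagrange interpolation formula with nodes 1, 4, 8, 9:
  L_0(t) = (t - 4)(t - 8)(t - 9) / -168
  L_1(t) = (t - 1)(t - 8)(t - 9) / 60
  L_2(t) = (t - 1)(t - 4)(t - 9) / -28
  L_3(t) = (t - 1)(t - 4)(t - 8) / 40
Then h(t) = -2·L_0(t) + 142·L_1(t) + 866·L_2(t) + 1182·L_3(t).
Expanding and collecting terms gives h(t) = t^3 + 6t^2 - 3t - 6.
Check: h(8) = 866. ✓

h(t) = t^3 + 6t^2 - 3t - 6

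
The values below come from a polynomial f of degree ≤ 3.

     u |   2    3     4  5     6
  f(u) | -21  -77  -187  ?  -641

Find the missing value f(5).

The 4 known points determine the degree-3 polynomial uniquely.
Write f(u) = au^3 + bu^2 + cu + d. Substituting each data point gives a linear system:
  8a + 4b + 2c + d = -21
  27a + 9b + 3c + d = -77
  64a + 16b + 4c + d = -187
  216a + 36b + 6c + d = -641
Solving the system yields a = -3, b = 0, c = 1, d = 1.
So f(u) = -3u^3 + u + 1.
Then f(5) = -369.

-369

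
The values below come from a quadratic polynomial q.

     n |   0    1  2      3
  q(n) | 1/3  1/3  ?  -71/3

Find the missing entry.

-23/3

On equispaced nodes a degree-2 polynomial has vanishing third forward difference, so
  - q(0) + 3·q(1) - 3·q(2) + q(3) = 0.
Substituting the known values and solving for q(2):
  -3·q(2) = 23
  q(2) = -23/3.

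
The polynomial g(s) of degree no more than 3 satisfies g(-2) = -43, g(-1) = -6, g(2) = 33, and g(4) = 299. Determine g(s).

g(s) = 5s^3 - s^2 - s - 1

Using the Lagrange interpolation formula with nodes -2, -1, 2, 4:
  L_0(s) = (s + 1)(s - 2)(s - 4) / -24
  L_1(s) = (s + 2)(s - 2)(s - 4) / 15
  L_2(s) = (s + 2)(s + 1)(s - 4) / -24
  L_3(s) = (s + 2)(s + 1)(s - 2) / 60
Then g(s) = -43·L_0(s) - 6·L_1(s) + 33·L_2(s) + 299·L_3(s).
Expanding and collecting terms gives g(s) = 5s^3 - s^2 - s - 1.
Check: g(4) = 299. ✓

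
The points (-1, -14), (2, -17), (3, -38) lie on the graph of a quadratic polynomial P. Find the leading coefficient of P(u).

-5

Write P(u) = au^2 + bu + c. Substituting each data point gives a linear system:
  a - b + c = -14
  4a + 2b + c = -17
  9a + 3b + c = -38
Solving the system yields a = -5, b = 4, c = -5.
So P(u) = -5u^2 + 4u - 5.
The leading coefficient is -5.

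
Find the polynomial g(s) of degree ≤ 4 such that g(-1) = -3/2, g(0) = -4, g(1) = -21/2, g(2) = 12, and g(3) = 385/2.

Write g(s) = as^4 + bs^3 + cs^2 + ds + e. Substituting each data point gives a linear system:
  a - b + c - d + e = -3/2
  e = -4
  a + b + c + d + e = -21/2
  16a + 8b + 4c + 2d + e = 12
  81a + 27b + 9c + 3d + e = 385/2
Solving the system yields a = 4, b = -5/2, c = -6, d = -2, e = -4.
So g(s) = 4s^4 - (5/2)s^3 - 6s^2 - 2s - 4.
Check: g(2) = 12. ✓

g(s) = 4s^4 - (5/2)s^3 - 6s^2 - 2s - 4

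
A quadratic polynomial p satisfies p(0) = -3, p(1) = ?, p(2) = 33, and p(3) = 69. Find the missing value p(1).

9

On equispaced nodes a degree-2 polynomial has vanishing third forward difference, so
  - p(0) + 3·p(1) - 3·p(2) + p(3) = 0.
Substituting the known values and solving for p(1):
  3·p(1) = 27
  p(1) = 9.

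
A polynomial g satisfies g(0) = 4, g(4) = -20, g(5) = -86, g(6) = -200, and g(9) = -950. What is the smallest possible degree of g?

3

Divided differences on the nodes 0, 4, 5, 6, 9:
  order 0: 4  -20  -86  -200  -950
  order 1: -6  -66  -114  -250
  order 2: -12  -24  -34
  order 3: -2  -2
  order 4: 0
The order-3 divided differences are all -2 (nonzero) and every higher order vanishes, so the data lies on a polynomial of degree exactly 3.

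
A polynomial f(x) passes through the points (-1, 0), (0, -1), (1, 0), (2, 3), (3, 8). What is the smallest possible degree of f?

2

Forward differences of the values at x = -1, 0, 1, 2, 3:
  f  : 0  -1  0  3  8
  Δ  : -1  1  3  5
  Δ^2: 2  2  2
  Δ^3: 0  0
  Δ^4: 0
The second differences are constant (2) and nonzero, while all higher differences vanish, so the minimal degree is 2.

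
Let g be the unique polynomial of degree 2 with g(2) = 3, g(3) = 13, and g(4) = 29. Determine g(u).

Write g(u) = au^2 + bu + c. Substituting each data point gives a linear system:
  4a + 2b + c = 3
  9a + 3b + c = 13
  16a + 4b + c = 29
Solving the system yields a = 3, b = -5, c = 1.
So g(u) = 3u² - 5u + 1.
Check: g(2) = 3. ✓

g(u) = 3u^2 - 5u + 1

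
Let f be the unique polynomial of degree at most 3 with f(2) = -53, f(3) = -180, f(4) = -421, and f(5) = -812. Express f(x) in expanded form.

f(x) = -6x^3 - 3x^2 + 2x + 3

Using the Lagrange interpolation formula with nodes 2, 3, 4, 5:
  L_0(x) = (x - 3)(x - 4)(x - 5) / -6
  L_1(x) = (x - 2)(x - 4)(x - 5) / 2
  L_2(x) = (x - 2)(x - 3)(x - 5) / -2
  L_3(x) = (x - 2)(x - 3)(x - 4) / 6
Then f(x) = -53·L_0(x) - 180·L_1(x) - 421·L_2(x) - 812·L_3(x).
Expanding and collecting terms gives f(x) = -6x^3 - 3x^2 + 2x + 3.
Check: f(4) = -421. ✓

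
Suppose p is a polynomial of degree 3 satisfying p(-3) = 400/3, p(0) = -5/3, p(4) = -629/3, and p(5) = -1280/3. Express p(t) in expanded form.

Write p(t) = at^3 + bt^2 + ct + d. Substituting each data point gives a linear system:
  -27a + 9b - 3c + d = 400/3
  d = -5/3
  64a + 16b + 4c + d = -629/3
  125a + 25b + 5c + d = -1280/3
Solving the system yields a = -4, b = 3, c = 0, d = -5/3.
So p(t) = -4t^3 + 3t^2 - 5/3.
Check: p(0) = -5/3. ✓

p(t) = -4t^3 + 3t^2 - 5/3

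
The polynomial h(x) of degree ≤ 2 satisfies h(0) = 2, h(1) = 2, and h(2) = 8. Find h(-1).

Using the Lagrange interpolation formula with nodes 0, 1, 2:
  L_0(x) = (x - 1)(x - 2) / 2
  L_1(x) = x(x - 2) / -1
  L_2(x) = x(x - 1) / 2
Then h(x) = 2·L_0(x) + 2·L_1(x) + 8·L_2(x).
Expanding and collecting terms gives h(x) = 3x^2 - 3x + 2.
Evaluating at x = -1: h(-1) = 8.

8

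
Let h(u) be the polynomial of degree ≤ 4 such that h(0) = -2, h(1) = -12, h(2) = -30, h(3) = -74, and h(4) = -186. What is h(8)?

-2994

Using the Lagrange interpolation formula with nodes 0, 1, 2, 3, 4:
  L_0(u) = (u - 1)(u - 2)(u - 3)(u - 4) / 24
  L_1(u) = u(u - 2)(u - 3)(u - 4) / -6
  L_2(u) = u(u - 1)(u - 3)(u - 4) / 4
  L_3(u) = u(u - 1)(u - 2)(u - 4) / -6
  L_4(u) = u(u - 1)(u - 2)(u - 3) / 24
Then h(u) = -2·L_0(u) - 12·L_1(u) - 30·L_2(u) - 74·L_3(u) - 186·L_4(u).
Expanding and collecting terms gives h(u) = -u⁴ + 3u³ - 6u² - 6u - 2.
Evaluating at u = 8: h(8) = -2994.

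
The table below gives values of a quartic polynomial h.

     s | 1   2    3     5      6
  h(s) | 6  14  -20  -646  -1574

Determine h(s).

Write h(s) = as^4 + bs^3 + cs^2 + ds + e. Substituting each data point gives a linear system:
  a + b + c + d + e = 6
  16a + 8b + 4c + 2d + e = 14
  81a + 27b + 9c + 3d + e = -20
  625a + 125b + 25c + 5d + e = -646
  1296a + 216b + 36c + 6d + e = -1574
Solving the system yields a = -2, b = 4, c = 5, d = -5, e = 4.
So h(s) = -2s^4 + 4s^3 + 5s^2 - 5s + 4.
Check: h(1) = 6. ✓

h(s) = -2s^4 + 4s^3 + 5s^2 - 5s + 4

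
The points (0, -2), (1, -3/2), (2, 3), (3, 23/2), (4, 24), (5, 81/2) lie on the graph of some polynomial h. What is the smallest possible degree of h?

2

Forward differences of the values at s = 0, 1, 2, 3, 4, 5:
  h  : -2  -3/2  3  23/2  24  81/2
  Δ  : 1/2  9/2  17/2  25/2  33/2
  Δ^2: 4  4  4  4
  Δ^3: 0  0  0
  Δ^4: 0  0
  Δ^5: 0
The second differences are constant (4) and nonzero, while all higher differences vanish, so the minimal degree is 2.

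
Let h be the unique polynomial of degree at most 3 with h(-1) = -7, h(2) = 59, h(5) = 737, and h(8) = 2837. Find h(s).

h(s) = 5s^3 + 4s^2 + 3s - 3

Using the Lagrange interpolation formula with nodes -1, 2, 5, 8:
  L_0(s) = (s - 2)(s - 5)(s - 8) / -162
  L_1(s) = (s + 1)(s - 5)(s - 8) / 54
  L_2(s) = (s + 1)(s - 2)(s - 8) / -54
  L_3(s) = (s + 1)(s - 2)(s - 5) / 162
Then h(s) = -7·L_0(s) + 59·L_1(s) + 737·L_2(s) + 2837·L_3(s).
Expanding and collecting terms gives h(s) = 5s³ + 4s² + 3s - 3.
Check: h(2) = 59. ✓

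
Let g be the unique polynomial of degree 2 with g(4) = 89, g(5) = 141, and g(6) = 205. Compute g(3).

Write g(t) = at^2 + bt + c. Substituting each data point gives a linear system:
  16a + 4b + c = 89
  25a + 5b + c = 141
  36a + 6b + c = 205
Solving the system yields a = 6, b = -2, c = 1.
So g(t) = 6t^2 - 2t + 1.
Then g(3) = 49.

49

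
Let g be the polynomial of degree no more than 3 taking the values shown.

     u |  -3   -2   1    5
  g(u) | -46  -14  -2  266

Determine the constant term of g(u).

-4

Write g(u) = au^3 + bu^2 + cu + d. Substituting each data point gives a linear system:
  -27a + 9b - 3c + d = -46
  -8a + 4b - 2c + d = -14
  a + b + c + d = -2
  125a + 25b + 5c + d = 266
Solving the system yields a = 2, b = 1, c = -1, d = -4.
So g(u) = 2u^3 + u^2 - u - 4.
The constant term is -4.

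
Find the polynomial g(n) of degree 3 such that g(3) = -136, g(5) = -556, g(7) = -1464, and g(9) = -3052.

g(n) = -4n^3 - n^2 - 6n - 1

Write g(n) = an^3 + bn^2 + cn + d. Substituting each data point gives a linear system:
  27a + 9b + 3c + d = -136
  125a + 25b + 5c + d = -556
  343a + 49b + 7c + d = -1464
  729a + 81b + 9c + d = -3052
Solving the system yields a = -4, b = -1, c = -6, d = -1.
So g(n) = -4n^3 - n^2 - 6n - 1.
Check: g(9) = -3052. ✓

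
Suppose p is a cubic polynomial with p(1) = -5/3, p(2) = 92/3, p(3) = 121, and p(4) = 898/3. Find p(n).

p(n) = 5n^3 - n^2 + (1/3)n - 6

Using the Lagrange interpolation formula with nodes 1, 2, 3, 4:
  L_0(n) = (n - 2)(n - 3)(n - 4) / -6
  L_1(n) = (n - 1)(n - 3)(n - 4) / 2
  L_2(n) = (n - 1)(n - 2)(n - 4) / -2
  L_3(n) = (n - 1)(n - 2)(n - 3) / 6
Then p(n) = -5/3·L_0(n) + 92/3·L_1(n) + 121·L_2(n) + 898/3·L_3(n).
Expanding and collecting terms gives p(n) = 5n^3 - n^2 + (1/3)n - 6.
Check: p(4) = 898/3. ✓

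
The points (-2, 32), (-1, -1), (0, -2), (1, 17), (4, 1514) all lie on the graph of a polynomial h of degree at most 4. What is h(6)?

Write h(x) = ax^4 + bx^3 + cx^2 + dx + e. Substituting each data point gives a linear system:
  16a - 8b + 4c - 2d + e = 32
  a - b + c - d + e = -1
  e = -2
  a + b + c + d + e = 17
  256a + 64b + 16c + 4d + e = 1514
Solving the system yields a = 4, b = 6, c = 6, d = 3, e = -2.
So h(x) = 4x^4 + 6x^3 + 6x^2 + 3x - 2.
Then h(6) = 6712.

6712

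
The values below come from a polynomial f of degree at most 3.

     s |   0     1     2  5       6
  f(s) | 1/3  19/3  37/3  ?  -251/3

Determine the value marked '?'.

-89/3

The 4 known points determine the degree-3 polynomial uniquely.
Write f(s) = as^3 + bs^2 + cs + d. Substituting each data point gives a linear system:
  d = 1/3
  a + b + c + d = 19/3
  8a + 4b + 2c + d = 37/3
  216a + 36b + 6c + d = -251/3
Solving the system yields a = -1, b = 3, c = 4, d = 1/3.
So f(s) = -s^3 + 3s^2 + 4s + 1/3.
Then f(5) = -89/3.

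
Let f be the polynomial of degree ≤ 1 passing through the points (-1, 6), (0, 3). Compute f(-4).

Write f(n) = an + b. Substituting each data point gives a linear system:
  -a + b = 6
  b = 3
Solving the system yields a = -3, b = 3.
So f(n) = -3n + 3.
Then f(-4) = 15.

15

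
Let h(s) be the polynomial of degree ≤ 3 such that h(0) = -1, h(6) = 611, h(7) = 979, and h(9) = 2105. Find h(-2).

Using the Lagrange interpolation formula with nodes 0, 6, 7, 9:
  L_0(s) = (s - 6)(s - 7)(s - 9) / -378
  L_1(s) = s(s - 7)(s - 9) / 18
  L_2(s) = s(s - 6)(s - 9) / -14
  L_3(s) = s(s - 6)(s - 7) / 54
Then h(s) = -1·L_0(s) + 611·L_1(s) + 979·L_2(s) + 2105·L_3(s).
Expanding and collecting terms gives h(s) = 3s^3 - s^2 - 1.
Evaluating at s = -2: h(-2) = -29.

-29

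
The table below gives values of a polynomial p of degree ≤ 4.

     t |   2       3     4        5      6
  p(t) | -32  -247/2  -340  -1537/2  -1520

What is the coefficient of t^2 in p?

Write p(t) = at^4 + bt^3 + ct^2 + dt + e. Substituting each data point gives a linear system:
  16a + 8b + 4c + 2d + e = -32
  81a + 27b + 9c + 3d + e = -247/2
  256a + 64b + 16c + 4d + e = -340
  625a + 125b + 25c + 5d + e = -1537/2
  1296a + 216b + 36c + 6d + e = -1520
Solving the system yields a = -1, b = -1/2, c = -3, d = -2, e = 4.
So p(t) = -t^4 - (1/2)t^3 - 3t^2 - 2t + 4.
The coefficient of t^2 is -3.

-3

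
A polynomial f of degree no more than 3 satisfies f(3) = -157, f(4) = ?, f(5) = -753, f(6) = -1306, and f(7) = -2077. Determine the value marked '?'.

-382

On equispaced nodes a degree-3 polynomial has vanishing fourth forward difference, so
  f(3) - 4·f(4) + 6·f(5) - 4·f(6) + f(7) = 0.
Substituting the known values and solving for f(4):
  -4·f(4) = 1528
  f(4) = -382.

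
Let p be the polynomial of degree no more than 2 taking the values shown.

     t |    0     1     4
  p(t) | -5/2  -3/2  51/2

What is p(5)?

85/2

Using the Lagrange interpolation formula with nodes 0, 1, 4:
  L_0(t) = (t - 1)(t - 4) / 4
  L_1(t) = t(t - 4) / -3
  L_2(t) = t(t - 1) / 12
Then p(t) = -5/2·L_0(t) - 3/2·L_1(t) + 51/2·L_2(t).
Expanding and collecting terms gives p(t) = 2t^2 - t - 5/2.
Evaluating at t = 5: p(5) = 85/2.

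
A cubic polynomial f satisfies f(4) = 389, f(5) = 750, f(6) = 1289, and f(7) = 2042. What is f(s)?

f(s) = 6s^3 - s^2 + 4s + 5

Write f(s) = as^3 + bs^2 + cs + d. Substituting each data point gives a linear system:
  64a + 16b + 4c + d = 389
  125a + 25b + 5c + d = 750
  216a + 36b + 6c + d = 1289
  343a + 49b + 7c + d = 2042
Solving the system yields a = 6, b = -1, c = 4, d = 5.
So f(s) = 6s^3 - s^2 + 4s + 5.
Check: f(5) = 750. ✓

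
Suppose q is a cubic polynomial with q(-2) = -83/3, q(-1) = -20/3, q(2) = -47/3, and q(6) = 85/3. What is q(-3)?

-212/3

Using the Lagrange interpolation formula with nodes -2, -1, 2, 6:
  L_0(u) = (u + 1)(u - 2)(u - 6) / -32
  L_1(u) = (u + 2)(u - 2)(u - 6) / 21
  L_2(u) = (u + 2)(u + 1)(u - 6) / -48
  L_3(u) = (u + 2)(u + 1)(u - 2) / 224
Then q(u) = -83/3·L_0(u) - 20/3·L_1(u) - 47/3·L_2(u) + 85/3·L_3(u).
Expanding and collecting terms gives q(u) = u^3 - 5u^2 - u - 5/3.
Evaluating at u = -3: q(-3) = -212/3.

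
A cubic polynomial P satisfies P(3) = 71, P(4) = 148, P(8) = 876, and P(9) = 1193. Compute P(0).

-4

Write P(u) = au^3 + bu^2 + cu + d. Substituting each data point gives a linear system:
  27a + 9b + 3c + d = 71
  64a + 16b + 4c + d = 148
  512a + 64b + 8c + d = 876
  729a + 81b + 9c + d = 1193
Solving the system yields a = 1, b = 6, c = -2, d = -4.
So P(u) = u^3 + 6u^2 - 2u - 4.
Then P(0) = -4.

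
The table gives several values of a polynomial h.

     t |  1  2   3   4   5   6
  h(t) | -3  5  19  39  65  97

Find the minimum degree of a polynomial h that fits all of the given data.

2

Forward differences of the values at t = 1, 2, 3, 4, 5, 6:
  h  : -3  5  19  39  65  97
  Δ  : 8  14  20  26  32
  Δ^2: 6  6  6  6
  Δ^3: 0  0  0
  Δ^4: 0  0
  Δ^5: 0
The second differences are constant (6) and nonzero, while all higher differences vanish, so the minimal degree is 2.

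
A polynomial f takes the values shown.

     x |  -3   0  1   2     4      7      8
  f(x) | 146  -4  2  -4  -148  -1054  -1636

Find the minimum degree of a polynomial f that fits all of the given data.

Divided differences on the nodes -3, 0, 1, 2, 4, 7, 8:
  order 0: 146  -4  2  -4  -148  -1054  -1636
  order 1: -50  6  -6  -72  -302  -582
  order 2: 14  -6  -22  -46  -70
  order 3: -4  -4  -4  -4
  order 4: 0  0  0
  order 5: 0  0
  order 6: 0
The order-3 divided differences are all -4 (nonzero) and every higher order vanishes, so the data lies on a polynomial of degree exactly 3.

3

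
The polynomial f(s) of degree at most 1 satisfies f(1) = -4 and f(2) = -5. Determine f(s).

Using the Lagrange interpolation formula with nodes 1, 2:
  L_0(s) = (s - 2) / -1
  L_1(s) = (s - 1) / 1
Then f(s) = -4·L_0(s) - 5·L_1(s).
Expanding and collecting terms gives f(s) = -s - 3.
Check: f(1) = -4. ✓

f(s) = -s - 3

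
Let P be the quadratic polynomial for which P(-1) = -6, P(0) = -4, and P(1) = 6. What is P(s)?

P(s) = 4s^2 + 6s - 4

Write P(s) = as^2 + bs + c. Substituting each data point gives a linear system:
  a - b + c = -6
  c = -4
  a + b + c = 6
Solving the system yields a = 4, b = 6, c = -4.
So P(s) = 4s^2 + 6s - 4.
Check: P(0) = -4. ✓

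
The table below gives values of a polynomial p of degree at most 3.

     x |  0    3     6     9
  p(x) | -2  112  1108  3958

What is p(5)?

618

Forward differences of the values at x = 0, 3, 6, 9:
  p  : -2  112  1108  3958
  Δ  : 114  996  2850
  Δ^2: 882  1854
  Δ^3: 972
The third differences are constant, confirming degree 3.
Interpolating (Newton forward form) and evaluating at x = 5 gives p(5) = 618.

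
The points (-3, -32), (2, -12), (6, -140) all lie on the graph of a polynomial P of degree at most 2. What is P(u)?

P(u) = -4u^2 + 4

Write P(u) = au^2 + bu + c. Substituting each data point gives a linear system:
  9a - 3b + c = -32
  4a + 2b + c = -12
  36a + 6b + c = -140
Solving the system yields a = -4, b = 0, c = 4.
So P(u) = -4u² + 4.
Check: P(2) = -12. ✓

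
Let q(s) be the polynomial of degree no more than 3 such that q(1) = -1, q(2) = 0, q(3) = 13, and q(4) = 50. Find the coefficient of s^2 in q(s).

-6

Write q(s) = as^3 + bs^2 + cs + d. Substituting each data point gives a linear system:
  a + b + c + d = -1
  8a + 4b + 2c + d = 0
  27a + 9b + 3c + d = 13
  64a + 16b + 4c + d = 50
Solving the system yields a = 2, b = -6, c = 5, d = -2.
So q(s) = 2s^3 - 6s^2 + 5s - 2.
The coefficient of s^2 is -6.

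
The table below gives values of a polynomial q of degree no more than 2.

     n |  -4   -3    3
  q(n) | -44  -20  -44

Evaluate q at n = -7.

-164

Write q(n) = an^2 + bn + c. Substituting each data point gives a linear system:
  16a - 4b + c = -44
  9a - 3b + c = -20
  9a + 3b + c = -44
Solving the system yields a = -4, b = -4, c = 4.
So q(n) = -4n^2 - 4n + 4.
Then q(-7) = -164.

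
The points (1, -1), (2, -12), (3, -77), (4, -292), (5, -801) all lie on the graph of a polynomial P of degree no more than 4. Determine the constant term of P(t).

Write P(t) = at^4 + bt^3 + ct^2 + dt + e. Substituting each data point gives a linear system:
  a + b + c + d + e = -1
  16a + 8b + 4c + 2d + e = -12
  81a + 27b + 9c + 3d + e = -77
  256a + 64b + 16c + 4d + e = -292
  625a + 125b + 25c + 5d + e = -801
Solving the system yields a = -2, b = 4, c = -1, d = -6, e = 4.
So P(t) = -2t⁴ + 4t³ - t² - 6t + 4.
The constant term is 4.

4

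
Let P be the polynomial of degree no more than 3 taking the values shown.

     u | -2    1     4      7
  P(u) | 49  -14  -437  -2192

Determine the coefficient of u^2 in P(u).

Write P(u) = au^3 + bu^2 + cu + d. Substituting each data point gives a linear system:
  -8a + 4b - 2c + d = 49
  a + b + c + d = -14
  64a + 16b + 4c + d = -437
  343a + 49b + 7c + d = -2192
Solving the system yields a = -6, b = -2, c = -5, d = -1.
So P(u) = -6u³ - 2u² - 5u - 1.
The coefficient of u^2 is -2.

-2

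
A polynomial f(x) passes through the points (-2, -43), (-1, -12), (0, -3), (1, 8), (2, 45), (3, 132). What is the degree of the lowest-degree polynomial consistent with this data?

Forward differences of the values at x = -2, -1, 0, 1, 2, 3:
  f  : -43  -12  -3  8  45  132
  Δ  : 31  9  11  37  87
  Δ^2: -22  2  26  50
  Δ^3: 24  24  24
  Δ^4: 0  0
  Δ^5: 0
The third differences are constant (24) and nonzero, while all higher differences vanish, so the minimal degree is 3.

3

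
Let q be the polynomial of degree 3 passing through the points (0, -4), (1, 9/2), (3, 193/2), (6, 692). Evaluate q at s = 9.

4537/2

Using the Lagrange interpolation formula with nodes 0, 1, 3, 6:
  L_0(s) = (s - 1)(s - 3)(s - 6) / -18
  L_1(s) = s(s - 3)(s - 6) / 10
  L_2(s) = s(s - 1)(s - 6) / -18
  L_3(s) = s(s - 1)(s - 3) / 90
Then q(s) = -4·L_0(s) + 9/2·L_1(s) + 193/2·L_2(s) + 692·L_3(s).
Expanding and collecting terms gives q(s) = 3s^3 + (1/2)s^2 + 5s - 4.
Evaluating at s = 9: q(9) = 4537/2.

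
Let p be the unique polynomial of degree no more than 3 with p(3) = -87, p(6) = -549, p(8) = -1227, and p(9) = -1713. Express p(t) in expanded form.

p(t) = -2t^3 - 3t^2 - t - 3

Write p(t) = at^3 + bt^2 + ct + d. Substituting each data point gives a linear system:
  27a + 9b + 3c + d = -87
  216a + 36b + 6c + d = -549
  512a + 64b + 8c + d = -1227
  729a + 81b + 9c + d = -1713
Solving the system yields a = -2, b = -3, c = -1, d = -3.
So p(t) = -2t^3 - 3t^2 - t - 3.
Check: p(8) = -1227. ✓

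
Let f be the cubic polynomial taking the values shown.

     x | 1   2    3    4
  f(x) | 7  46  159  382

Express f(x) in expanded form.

Write f(x) = ax^3 + bx^2 + cx + d. Substituting each data point gives a linear system:
  a + b + c + d = 7
  8a + 4b + 2c + d = 46
  27a + 9b + 3c + d = 159
  64a + 16b + 4c + d = 382
Solving the system yields a = 6, b = 1, c = -6, d = 6.
So f(x) = 6x³ + x² - 6x + 6.
Check: f(1) = 7. ✓

f(x) = 6x^3 + x^2 - 6x + 6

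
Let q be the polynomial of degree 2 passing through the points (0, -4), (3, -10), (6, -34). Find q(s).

q(s) = -s^2 + s - 4

Write q(s) = as^2 + bs + c. Substituting each data point gives a linear system:
  c = -4
  9a + 3b + c = -10
  36a + 6b + c = -34
Solving the system yields a = -1, b = 1, c = -4.
So q(s) = -s^2 + s - 4.
Check: q(3) = -10. ✓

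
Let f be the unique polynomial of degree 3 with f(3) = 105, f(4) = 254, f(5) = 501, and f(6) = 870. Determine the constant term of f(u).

6

Write f(u) = au^3 + bu^2 + cu + d. Substituting each data point gives a linear system:
  27a + 9b + 3c + d = 105
  64a + 16b + 4c + d = 254
  125a + 25b + 5c + d = 501
  216a + 36b + 6c + d = 870
Solving the system yields a = 4, b = 1, c = -6, d = 6.
So f(u) = 4u³ + u² - 6u + 6.
The constant term is 6.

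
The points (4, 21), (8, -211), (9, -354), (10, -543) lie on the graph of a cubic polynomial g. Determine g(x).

g(x) = -x^3 + 4x^2 + 6x - 3

Write g(x) = ax^3 + bx^2 + cx + d. Substituting each data point gives a linear system:
  64a + 16b + 4c + d = 21
  512a + 64b + 8c + d = -211
  729a + 81b + 9c + d = -354
  1000a + 100b + 10c + d = -543
Solving the system yields a = -1, b = 4, c = 6, d = -3.
So g(x) = -x³ + 4x² + 6x - 3.
Check: g(9) = -354. ✓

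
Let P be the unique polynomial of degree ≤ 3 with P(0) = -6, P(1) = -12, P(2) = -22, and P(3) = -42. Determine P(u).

P(u) = -u^3 + u^2 - 6u - 6

Write P(u) = au^3 + bu^2 + cu + d. Substituting each data point gives a linear system:
  d = -6
  a + b + c + d = -12
  8a + 4b + 2c + d = -22
  27a + 9b + 3c + d = -42
Solving the system yields a = -1, b = 1, c = -6, d = -6.
So P(u) = -u³ + u² - 6u - 6.
Check: P(2) = -22. ✓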